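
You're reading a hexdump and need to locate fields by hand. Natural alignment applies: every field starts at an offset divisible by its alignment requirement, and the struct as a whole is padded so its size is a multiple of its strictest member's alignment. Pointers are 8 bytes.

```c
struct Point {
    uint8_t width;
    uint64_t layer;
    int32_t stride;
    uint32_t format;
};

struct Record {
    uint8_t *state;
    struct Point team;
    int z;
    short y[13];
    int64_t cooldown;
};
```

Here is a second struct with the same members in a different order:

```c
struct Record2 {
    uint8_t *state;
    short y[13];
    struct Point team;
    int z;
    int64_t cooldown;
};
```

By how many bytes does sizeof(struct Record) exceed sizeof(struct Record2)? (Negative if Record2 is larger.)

-8

Point: width at 0 (size 1, align 1) → ends 1; pad 7 to align 8 for layer; layer at 8 (size 8, align 8) → ends 16; stride at 16 (size 4, align 4) → ends 20; format at 20 (size 4, align 4) → ends 24; total 24 bytes, alignment 8
state at 0 (size 8, align 8) → ends 8
team at 8 (size 24, align 8) → ends 32
z at 32 (size 4, align 4) → ends 36
y at 36 (size 26, align 2) → ends 62
pad 2 to align 8 for cooldown
cooldown at 64 (size 8, align 8) → ends 72
total 72 bytes, alignment 8
— Record2 —
state at 0 (size 8, align 8) → ends 8
y at 8 (size 26, align 2) → ends 34
pad 6 to align 8 for team
team at 40 (size 24, align 8) → ends 64
z at 64 (size 4, align 4) → ends 68
pad 4 to align 8 for cooldown
cooldown at 72 (size 8, align 8) → ends 80
total 80 bytes, alignment 8
72 − 80 = -8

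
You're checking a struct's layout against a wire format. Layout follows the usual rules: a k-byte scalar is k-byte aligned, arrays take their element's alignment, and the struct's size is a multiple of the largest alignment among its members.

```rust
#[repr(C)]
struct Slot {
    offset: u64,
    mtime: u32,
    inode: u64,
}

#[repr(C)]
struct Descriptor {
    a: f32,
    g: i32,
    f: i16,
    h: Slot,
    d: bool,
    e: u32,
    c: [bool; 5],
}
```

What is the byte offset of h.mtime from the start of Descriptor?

Slot: 0..8  offset  (8B, 8-aligned); 8..12  mtime  (4B, 4-aligned); 12..16  -- padding (4B); 16..24  inode  (8B, 8-aligned); sizeof = 24, alignof = 8
0..4  a  (4B, 4-aligned)
4..8  g  (4B, 4-aligned)
8..10  f  (2B, 2-aligned)
10..16  -- padding (6B)
16..40  h  (24B, 8-aligned)
within Slot: mtime at 8
16 + 8 = 24

24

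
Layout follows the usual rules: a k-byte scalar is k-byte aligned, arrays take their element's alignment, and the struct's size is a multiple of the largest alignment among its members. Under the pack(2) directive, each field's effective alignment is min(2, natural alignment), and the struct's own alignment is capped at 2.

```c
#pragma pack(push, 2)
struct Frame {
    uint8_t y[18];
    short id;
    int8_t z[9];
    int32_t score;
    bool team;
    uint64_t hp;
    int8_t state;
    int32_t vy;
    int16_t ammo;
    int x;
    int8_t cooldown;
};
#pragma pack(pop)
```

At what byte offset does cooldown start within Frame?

56

0..18  y  (18B, 1-aligned)
18..20  id  (2B, 2-aligned)
20..29  z  (9B, 1-aligned)
29..30  -- padding (1B)
30..34  score  (4B, 2-aligned)
34..35  team  (1B, 1-aligned)
35..36  -- padding (1B)
36..44  hp  (8B, 2-aligned)
44..45  state  (1B, 1-aligned)
45..46  -- padding (1B)
46..50  vy  (4B, 2-aligned)
50..52  ammo  (2B, 2-aligned)
52..56  x  (4B, 2-aligned)
56..57  cooldown  (1B, 1-aligned)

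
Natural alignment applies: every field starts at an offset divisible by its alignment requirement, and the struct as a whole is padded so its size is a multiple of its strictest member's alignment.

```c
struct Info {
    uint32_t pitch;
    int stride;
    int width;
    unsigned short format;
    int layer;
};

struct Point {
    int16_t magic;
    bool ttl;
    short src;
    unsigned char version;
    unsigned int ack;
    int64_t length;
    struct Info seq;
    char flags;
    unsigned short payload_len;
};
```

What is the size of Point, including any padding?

48

Info: 0..4  pitch  (4B, 4-aligned); 4..8  stride  (4B, 4-aligned); 8..12  width  (4B, 4-aligned); 12..14  format  (2B, 2-aligned); 14..16  -- padding (2B); 16..20  layer  (4B, 4-aligned); sizeof = 20, alignof = 4
0..2  magic  (2B, 2-aligned)
2..3  ttl  (1B, 1-aligned)
3..4  -- padding (1B)
4..6  src  (2B, 2-aligned)
6..7  version  (1B, 1-aligned)
7..8  -- padding (1B)
8..12  ack  (4B, 4-aligned)
12..16  -- padding (4B)
16..24  length  (8B, 8-aligned)
24..44  seq  (20B, 4-aligned)
44..45  flags  (1B, 1-aligned)
45..46  -- padding (1B)
46..48  payload_len  (2B, 2-aligned)
sizeof = 48, alignof = 8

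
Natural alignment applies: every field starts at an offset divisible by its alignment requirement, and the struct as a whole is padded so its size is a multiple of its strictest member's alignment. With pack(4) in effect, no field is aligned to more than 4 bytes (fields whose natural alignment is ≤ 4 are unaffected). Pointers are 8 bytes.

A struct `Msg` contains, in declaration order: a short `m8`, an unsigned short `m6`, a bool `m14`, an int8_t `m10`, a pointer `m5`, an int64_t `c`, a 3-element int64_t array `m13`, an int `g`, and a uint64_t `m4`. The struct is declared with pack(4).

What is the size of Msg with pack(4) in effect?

60

0..2  m8  (2B, 2-aligned)
2..4  m6  (2B, 2-aligned)
4..5  m14  (1B, 1-aligned)
5..6  m10  (1B, 1-aligned)
6..8  -- padding (2B)
8..16  m5  (8B, 4-aligned)
16..24  c  (8B, 4-aligned)
24..48  m13  (24B, 4-aligned)
48..52  g  (4B, 4-aligned)
52..60  m4  (8B, 4-aligned)
sizeof = 60, alignof = 4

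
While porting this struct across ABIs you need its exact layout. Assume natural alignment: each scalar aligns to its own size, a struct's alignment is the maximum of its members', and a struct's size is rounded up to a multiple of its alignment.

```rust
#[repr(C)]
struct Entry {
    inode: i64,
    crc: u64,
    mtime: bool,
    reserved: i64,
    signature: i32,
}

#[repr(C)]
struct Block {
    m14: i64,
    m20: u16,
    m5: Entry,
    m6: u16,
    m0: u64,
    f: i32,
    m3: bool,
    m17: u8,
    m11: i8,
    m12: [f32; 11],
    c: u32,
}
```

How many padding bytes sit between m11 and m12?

1

Entry: 0..8  inode  (8B, 8-aligned); 8..16  crc  (8B, 8-aligned); 16..17  mtime  (1B, 1-aligned); 17..24  -- padding (7B); 24..32  reserved  (8B, 8-aligned); 32..36  signature  (4B, 4-aligned); 36..40  -- tail padding (4B); sizeof = 40, alignof = 8
0..8  m14  (8B, 8-aligned)
8..10  m20  (2B, 2-aligned)
10..16  -- padding (6B)
16..56  m5  (40B, 8-aligned)
56..58  m6  (2B, 2-aligned)
58..64  -- padding (6B)
64..72  m0  (8B, 8-aligned)
72..76  f  (4B, 4-aligned)
76..77  m3  (1B, 1-aligned)
77..78  m17  (1B, 1-aligned)
78..79  m11  (1B, 1-aligned)
79..80  -- padding (1B)
80..124  m12  (44B, 4-aligned)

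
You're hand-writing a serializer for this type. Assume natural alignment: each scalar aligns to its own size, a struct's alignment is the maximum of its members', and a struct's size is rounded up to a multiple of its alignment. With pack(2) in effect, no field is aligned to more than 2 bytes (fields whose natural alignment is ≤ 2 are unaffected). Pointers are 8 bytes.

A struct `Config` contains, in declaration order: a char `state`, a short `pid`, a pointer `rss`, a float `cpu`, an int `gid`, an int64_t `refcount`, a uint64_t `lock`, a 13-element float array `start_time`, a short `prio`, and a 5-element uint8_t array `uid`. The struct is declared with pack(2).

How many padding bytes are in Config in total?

@0: state [1B, align 1] → 1
+1 pad (align 2)
@2: pid [2B, align 2] → 4
@4: rss [8B, align 2] → 12
@12: cpu [4B, align 2] → 16
@16: gid [4B, align 2] → 20
@20: refcount [8B, align 2] → 28
@28: lock [8B, align 2] → 36
@36: start_time [52B, align 2] → 88
@88: prio [2B, align 2] → 90
@90: uid [5B, align 1] → 95
+1 tail pad (align 2)
size 96, align 2
data bytes 94, size 96 → padding 2

2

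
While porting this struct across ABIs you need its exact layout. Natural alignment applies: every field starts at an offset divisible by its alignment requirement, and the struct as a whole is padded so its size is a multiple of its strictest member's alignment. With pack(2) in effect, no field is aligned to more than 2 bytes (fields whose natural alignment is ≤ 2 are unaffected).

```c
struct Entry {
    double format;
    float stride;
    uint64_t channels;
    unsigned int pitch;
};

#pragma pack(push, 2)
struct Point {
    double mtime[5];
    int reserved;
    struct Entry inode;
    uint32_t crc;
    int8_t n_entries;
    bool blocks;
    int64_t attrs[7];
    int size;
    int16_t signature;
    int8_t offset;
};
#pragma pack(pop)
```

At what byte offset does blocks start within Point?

Entry: @0: format [8B, align 8] → 8; @8: stride [4B, align 4] → 12; +4 pad (align 8); @16: channels [8B, align 8] → 24; @24: pitch [4B, align 4] → 28; +4 tail pad (align 8); size 32, align 8
@0: mtime [40B, align 2] → 40
@40: reserved [4B, align 2] → 44
@44: inode [32B, align 2] → 76
@76: crc [4B, align 2] → 80
@80: n_entries [1B, align 1] → 81
@81: blocks [1B, align 1] → 82

81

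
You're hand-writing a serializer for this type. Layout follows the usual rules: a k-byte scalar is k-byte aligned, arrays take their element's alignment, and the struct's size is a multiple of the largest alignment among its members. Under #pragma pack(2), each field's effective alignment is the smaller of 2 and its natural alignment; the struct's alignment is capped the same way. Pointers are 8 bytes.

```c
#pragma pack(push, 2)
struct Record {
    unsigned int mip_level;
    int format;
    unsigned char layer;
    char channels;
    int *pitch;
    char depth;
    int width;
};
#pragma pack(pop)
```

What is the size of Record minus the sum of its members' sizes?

1

@0: mip_level [4B, align 2] → 4
@4: format [4B, align 2] → 8
@8: layer [1B, align 1] → 9
@9: channels [1B, align 1] → 10
@10: pitch [8B, align 2] → 18
@18: depth [1B, align 1] → 19
+1 pad (align 2)
@20: width [4B, align 2] → 24
size 24, align 2
data bytes 23, size 24 → padding 1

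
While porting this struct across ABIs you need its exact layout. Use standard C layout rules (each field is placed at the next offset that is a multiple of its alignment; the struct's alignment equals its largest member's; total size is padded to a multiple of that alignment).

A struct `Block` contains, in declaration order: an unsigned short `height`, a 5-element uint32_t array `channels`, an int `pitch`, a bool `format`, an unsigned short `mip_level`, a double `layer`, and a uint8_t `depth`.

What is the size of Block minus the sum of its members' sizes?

@0: height [2B, align 2] → 2
+2 pad (align 4)
@4: channels [20B, align 4] → 24
@24: pitch [4B, align 4] → 28
@28: format [1B, align 1] → 29
+1 pad (align 2)
@30: mip_level [2B, align 2] → 32
@32: layer [8B, align 8] → 40
@40: depth [1B, align 1] → 41
+7 tail pad (align 8)
size 48, align 8
data bytes 38, size 48 → padding 10

10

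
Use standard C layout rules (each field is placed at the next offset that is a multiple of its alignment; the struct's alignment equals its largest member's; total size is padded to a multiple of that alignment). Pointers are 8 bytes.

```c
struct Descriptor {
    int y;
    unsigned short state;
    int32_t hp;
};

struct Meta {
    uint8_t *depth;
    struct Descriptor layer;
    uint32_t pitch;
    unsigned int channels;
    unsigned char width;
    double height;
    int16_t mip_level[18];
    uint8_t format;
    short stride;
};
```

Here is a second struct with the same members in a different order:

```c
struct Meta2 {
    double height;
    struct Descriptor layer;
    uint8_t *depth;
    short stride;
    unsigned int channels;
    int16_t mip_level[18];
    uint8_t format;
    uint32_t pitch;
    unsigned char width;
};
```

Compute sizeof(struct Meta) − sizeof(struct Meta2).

-8

Descriptor: 0..4  y  (4B, 4-aligned); 4..6  state  (2B, 2-aligned); 6..8  -- padding (2B); 8..12  hp  (4B, 4-aligned); sizeof = 12, alignof = 4
0..8  depth  (8B, 8-aligned)
8..20  layer  (12B, 4-aligned)
20..24  pitch  (4B, 4-aligned)
24..28  channels  (4B, 4-aligned)
28..29  width  (1B, 1-aligned)
29..32  -- padding (3B)
32..40  height  (8B, 8-aligned)
40..76  mip_level  (36B, 2-aligned)
76..77  format  (1B, 1-aligned)
77..78  -- padding (1B)
78..80  stride  (2B, 2-aligned)
sizeof = 80, alignof = 8
— Meta2 —
0..8  height  (8B, 8-aligned)
8..20  layer  (12B, 4-aligned)
20..24  -- padding (4B)
24..32  depth  (8B, 8-aligned)
32..34  stride  (2B, 2-aligned)
34..36  -- padding (2B)
36..40  channels  (4B, 4-aligned)
40..76  mip_level  (36B, 2-aligned)
76..77  format  (1B, 1-aligned)
77..80  -- padding (3B)
80..84  pitch  (4B, 4-aligned)
84..85  width  (1B, 1-aligned)
85..88  -- tail padding (3B)
sizeof = 88, alignof = 8
80 − 88 = -8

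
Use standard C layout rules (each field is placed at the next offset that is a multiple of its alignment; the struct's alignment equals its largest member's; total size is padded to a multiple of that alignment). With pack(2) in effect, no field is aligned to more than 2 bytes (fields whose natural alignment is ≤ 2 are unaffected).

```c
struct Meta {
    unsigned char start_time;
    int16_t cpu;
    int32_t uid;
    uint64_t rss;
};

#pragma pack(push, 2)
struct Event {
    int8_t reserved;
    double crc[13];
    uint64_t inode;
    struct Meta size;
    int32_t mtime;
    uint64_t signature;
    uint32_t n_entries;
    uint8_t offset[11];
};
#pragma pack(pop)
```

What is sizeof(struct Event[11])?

Meta: @0: start_time [1B, align 1] → 1; +1 pad (align 2); @2: cpu [2B, align 2] → 4; @4: uid [4B, align 4] → 8; @8: rss [8B, align 8] → 16; size 16, align 8
@0: reserved [1B, align 1] → 1
+1 pad (align 2)
@2: crc [104B, align 2] → 106
@106: inode [8B, align 2] → 114
@114: size [16B, align 2] → 130
@130: mtime [4B, align 2] → 134
@134: signature [8B, align 2] → 142
@142: n_entries [4B, align 2] → 146
@146: offset [11B, align 1] → 157
+1 tail pad (align 2)
size 158, align 2
array of 11: 11 × 158 = 1738

1738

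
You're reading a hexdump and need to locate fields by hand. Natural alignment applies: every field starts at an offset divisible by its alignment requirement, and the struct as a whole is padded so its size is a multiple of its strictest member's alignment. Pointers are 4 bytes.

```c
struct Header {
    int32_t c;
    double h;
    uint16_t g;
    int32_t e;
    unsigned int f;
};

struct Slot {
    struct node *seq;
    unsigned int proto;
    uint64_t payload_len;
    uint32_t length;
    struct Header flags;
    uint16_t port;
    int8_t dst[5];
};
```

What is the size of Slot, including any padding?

64 bytes

Header: 0..4  c  (4B, 4-aligned); 4..8  -- padding (4B); 8..16  h  (8B, 8-aligned); 16..18  g  (2B, 2-aligned); 18..20  -- padding (2B); 20..24  e  (4B, 4-aligned); 24..28  f  (4B, 4-aligned); 28..32  -- tail padding (4B); sizeof = 32, alignof = 8
0..4  seq  (4B, 4-aligned)
4..8  proto  (4B, 4-aligned)
8..16  payload_len  (8B, 8-aligned)
16..20  length  (4B, 4-aligned)
20..24  -- padding (4B)
24..56  flags  (32B, 8-aligned)
56..58  port  (2B, 2-aligned)
58..63  dst  (5B, 1-aligned)
63..64  -- tail padding (1B)
sizeof = 64, alignof = 8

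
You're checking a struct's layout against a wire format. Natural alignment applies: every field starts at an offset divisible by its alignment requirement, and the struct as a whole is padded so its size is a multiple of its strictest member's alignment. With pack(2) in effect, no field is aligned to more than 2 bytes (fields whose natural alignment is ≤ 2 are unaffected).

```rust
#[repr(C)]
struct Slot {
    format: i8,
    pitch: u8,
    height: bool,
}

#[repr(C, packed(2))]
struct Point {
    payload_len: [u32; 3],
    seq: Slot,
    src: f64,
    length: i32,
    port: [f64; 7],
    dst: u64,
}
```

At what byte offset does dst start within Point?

Slot: @0: format [1B, align 1] → 1; @1: pitch [1B, align 1] → 2; @2: height [1B, align 1] → 3; size 3, align 1
@0: payload_len [12B, align 2] → 12
@12: seq [3B, align 1] → 15
+1 pad (align 2)
@16: src [8B, align 2] → 24
@24: length [4B, align 2] → 28
@28: port [56B, align 2] → 84
@84: dst [8B, align 2] → 92

84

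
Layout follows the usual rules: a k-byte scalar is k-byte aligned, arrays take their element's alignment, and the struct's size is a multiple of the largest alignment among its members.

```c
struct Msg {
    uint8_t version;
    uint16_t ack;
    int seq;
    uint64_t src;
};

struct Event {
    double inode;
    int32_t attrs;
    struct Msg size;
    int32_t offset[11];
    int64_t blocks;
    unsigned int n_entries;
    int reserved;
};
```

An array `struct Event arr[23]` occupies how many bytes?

Msg: 0..1  version  (1B, 1-aligned); 1..2  -- padding (1B); 2..4  ack  (2B, 2-aligned); 4..8  seq  (4B, 4-aligned); 8..16  src  (8B, 8-aligned); sizeof = 16, alignof = 8
0..8  inode  (8B, 8-aligned)
8..12  attrs  (4B, 4-aligned)
12..16  -- padding (4B)
16..32  size  (16B, 8-aligned)
32..76  offset  (44B, 4-aligned)
76..80  -- padding (4B)
80..88  blocks  (8B, 8-aligned)
88..92  n_entries  (4B, 4-aligned)
92..96  reserved  (4B, 4-aligned)
sizeof = 96, alignof = 8
array of 23: 23 × 96 = 2208

2208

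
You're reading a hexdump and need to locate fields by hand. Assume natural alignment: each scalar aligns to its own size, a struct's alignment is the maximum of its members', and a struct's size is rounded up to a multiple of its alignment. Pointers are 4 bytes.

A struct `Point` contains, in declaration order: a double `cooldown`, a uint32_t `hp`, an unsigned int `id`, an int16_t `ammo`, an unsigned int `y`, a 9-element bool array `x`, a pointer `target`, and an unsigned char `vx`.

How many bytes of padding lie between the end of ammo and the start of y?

2

cooldown at 0 (size 8, align 8) → ends 8
hp at 8 (size 4, align 4) → ends 12
id at 12 (size 4, align 4) → ends 16
ammo at 16 (size 2, align 2) → ends 18
pad 2 to align 4 for y
y at 20 (size 4, align 4) → ends 24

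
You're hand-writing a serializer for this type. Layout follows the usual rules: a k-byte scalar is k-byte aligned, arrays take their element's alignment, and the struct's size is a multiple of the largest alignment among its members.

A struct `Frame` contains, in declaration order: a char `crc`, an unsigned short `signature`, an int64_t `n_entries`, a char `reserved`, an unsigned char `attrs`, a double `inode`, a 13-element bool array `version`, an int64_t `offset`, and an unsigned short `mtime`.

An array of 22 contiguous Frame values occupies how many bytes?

1408

@0: crc [1B, align 1] → 1
+1 pad (align 2)
@2: signature [2B, align 2] → 4
+4 pad (align 8)
@8: n_entries [8B, align 8] → 16
@16: reserved [1B, align 1] → 17
@17: attrs [1B, align 1] → 18
+6 pad (align 8)
@24: inode [8B, align 8] → 32
@32: version [13B, align 1] → 45
+3 pad (align 8)
@48: offset [8B, align 8] → 56
@56: mtime [2B, align 2] → 58
+6 tail pad (align 8)
size 64, align 8
array of 22: 22 × 64 = 1408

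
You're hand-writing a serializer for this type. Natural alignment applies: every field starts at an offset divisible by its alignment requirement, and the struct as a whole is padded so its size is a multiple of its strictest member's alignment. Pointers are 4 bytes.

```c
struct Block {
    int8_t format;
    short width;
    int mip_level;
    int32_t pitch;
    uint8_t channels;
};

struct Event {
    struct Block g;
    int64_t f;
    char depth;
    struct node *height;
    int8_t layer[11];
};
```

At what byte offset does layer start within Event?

32

Block: format at 0 (size 1, align 1) → ends 1; pad 1 to align 2 for width; width at 2 (size 2, align 2) → ends 4; mip_level at 4 (size 4, align 4) → ends 8; pitch at 8 (size 4, align 4) → ends 12; channels at 12 (size 1, align 1) → ends 13; tail pad 3 to reach multiple of 4; total 16 bytes, alignment 4
g at 0 (size 16, align 4) → ends 16
f at 16 (size 8, align 8) → ends 24
depth at 24 (size 1, align 1) → ends 25
pad 3 to align 4 for height
height at 28 (size 4, align 4) → ends 32
layer at 32 (size 11, align 1) → ends 43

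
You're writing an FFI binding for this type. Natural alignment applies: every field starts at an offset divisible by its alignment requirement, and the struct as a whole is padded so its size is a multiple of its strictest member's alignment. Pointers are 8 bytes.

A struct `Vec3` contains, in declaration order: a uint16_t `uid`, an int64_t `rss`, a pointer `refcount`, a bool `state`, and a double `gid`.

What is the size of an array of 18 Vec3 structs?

720

uid at 0 (size 2, align 2) → ends 2
pad 6 to align 8 for rss
rss at 8 (size 8, align 8) → ends 16
refcount at 16 (size 8, align 8) → ends 24
state at 24 (size 1, align 1) → ends 25
pad 7 to align 8 for gid
gid at 32 (size 8, align 8) → ends 40
total 40 bytes, alignment 8
array of 18: 18 × 40 = 720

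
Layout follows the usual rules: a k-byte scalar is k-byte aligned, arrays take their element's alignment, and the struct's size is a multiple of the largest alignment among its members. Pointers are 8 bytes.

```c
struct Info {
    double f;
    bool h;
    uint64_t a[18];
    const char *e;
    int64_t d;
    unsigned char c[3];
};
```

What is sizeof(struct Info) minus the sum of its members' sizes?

12

f at 0 (size 8, align 8) → ends 8
h at 8 (size 1, align 1) → ends 9
pad 7 to align 8 for a
a at 16 (size 144, align 8) → ends 160
e at 160 (size 8, align 8) → ends 168
d at 168 (size 8, align 8) → ends 176
c at 176 (size 3, align 1) → ends 179
tail pad 5 to reach multiple of 8
total 184 bytes, alignment 8
data bytes 172, size 184 → padding 12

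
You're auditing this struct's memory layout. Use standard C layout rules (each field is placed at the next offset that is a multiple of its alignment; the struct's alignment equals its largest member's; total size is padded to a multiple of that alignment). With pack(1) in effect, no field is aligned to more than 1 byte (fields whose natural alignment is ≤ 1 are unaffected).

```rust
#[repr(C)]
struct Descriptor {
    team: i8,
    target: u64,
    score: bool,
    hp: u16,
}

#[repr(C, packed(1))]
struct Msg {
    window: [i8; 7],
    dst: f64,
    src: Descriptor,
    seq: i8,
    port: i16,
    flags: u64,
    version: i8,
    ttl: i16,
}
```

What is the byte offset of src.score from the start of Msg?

Descriptor: @0: team [1B, align 1] → 1; +7 pad (align 8); @8: target [8B, align 8] → 16; @16: score [1B, align 1] → 17; +1 pad (align 2); @18: hp [2B, align 2] → 20; +4 tail pad (align 8); size 24, align 8
@0: window [7B, align 1] → 7
@7: dst [8B, align 1] → 15
@15: src [24B, align 1] → 39
within Descriptor: score at 16
15 + 16 = 31

31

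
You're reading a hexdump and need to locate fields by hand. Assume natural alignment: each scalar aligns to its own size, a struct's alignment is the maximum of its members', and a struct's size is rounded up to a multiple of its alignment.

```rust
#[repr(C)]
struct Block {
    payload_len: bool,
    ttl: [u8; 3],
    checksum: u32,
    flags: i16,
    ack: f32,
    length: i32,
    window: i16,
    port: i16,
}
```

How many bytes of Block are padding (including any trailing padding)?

2

@0: payload_len [1B, align 1] → 1
@1: ttl [3B, align 1] → 4
@4: checksum [4B, align 4] → 8
@8: flags [2B, align 2] → 10
+2 pad (align 4)
@12: ack [4B, align 4] → 16
@16: length [4B, align 4] → 20
@20: window [2B, align 2] → 22
@22: port [2B, align 2] → 24
size 24, align 4
data bytes 22, size 24 → padding 2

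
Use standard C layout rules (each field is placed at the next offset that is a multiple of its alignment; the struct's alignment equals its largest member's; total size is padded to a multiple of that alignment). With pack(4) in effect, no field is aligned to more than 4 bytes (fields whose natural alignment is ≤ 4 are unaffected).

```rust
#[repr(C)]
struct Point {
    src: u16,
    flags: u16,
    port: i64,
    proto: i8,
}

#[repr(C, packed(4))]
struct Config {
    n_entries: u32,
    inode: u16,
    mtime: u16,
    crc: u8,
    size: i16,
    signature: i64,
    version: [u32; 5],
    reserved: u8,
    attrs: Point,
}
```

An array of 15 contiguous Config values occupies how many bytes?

1020

Point: src at 0 (size 2, align 2) → ends 2; flags at 2 (size 2, align 2) → ends 4; pad 4 to align 8 for port; port at 8 (size 8, align 8) → ends 16; proto at 16 (size 1, align 1) → ends 17; tail pad 7 to reach multiple of 8; total 24 bytes, alignment 8
n_entries at 0 (size 4, align 4) → ends 4
inode at 4 (size 2, align 2) → ends 6
mtime at 6 (size 2, align 2) → ends 8
crc at 8 (size 1, align 1) → ends 9
pad 1 to align 2 for size
size at 10 (size 2, align 2) → ends 12
signature at 12 (size 8, align 4) → ends 20
version at 20 (size 20, align 4) → ends 40
reserved at 40 (size 1, align 1) → ends 41
pad 3 to align 4 for attrs
attrs at 44 (size 24, align 4) → ends 68
total 68 bytes, alignment 4
array of 15: 15 × 68 = 1020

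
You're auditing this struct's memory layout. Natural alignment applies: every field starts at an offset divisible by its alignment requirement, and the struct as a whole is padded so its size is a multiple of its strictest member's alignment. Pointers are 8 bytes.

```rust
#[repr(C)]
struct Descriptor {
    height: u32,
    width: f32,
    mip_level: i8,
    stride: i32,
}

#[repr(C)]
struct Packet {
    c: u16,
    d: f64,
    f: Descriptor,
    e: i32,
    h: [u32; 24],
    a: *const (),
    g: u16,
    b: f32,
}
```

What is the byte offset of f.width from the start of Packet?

Descriptor: height at 0 (size 4, align 4) → ends 4; width at 4 (size 4, align 4) → ends 8; mip_level at 8 (size 1, align 1) → ends 9; pad 3 to align 4 for stride; stride at 12 (size 4, align 4) → ends 16; total 16 bytes, alignment 4
c at 0 (size 2, align 2) → ends 2
pad 6 to align 8 for d
d at 8 (size 8, align 8) → ends 16
f at 16 (size 16, align 4) → ends 32
within Descriptor: width at 4
16 + 4 = 20

20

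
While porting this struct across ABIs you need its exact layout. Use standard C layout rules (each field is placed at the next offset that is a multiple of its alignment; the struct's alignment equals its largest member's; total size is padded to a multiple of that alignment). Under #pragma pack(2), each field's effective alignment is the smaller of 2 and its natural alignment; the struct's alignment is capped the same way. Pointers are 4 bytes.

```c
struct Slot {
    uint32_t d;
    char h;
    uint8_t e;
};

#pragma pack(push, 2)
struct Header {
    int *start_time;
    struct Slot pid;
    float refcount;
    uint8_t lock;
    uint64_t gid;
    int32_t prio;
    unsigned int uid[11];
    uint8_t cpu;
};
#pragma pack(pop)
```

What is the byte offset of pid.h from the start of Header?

8

Slot: 0..4  d  (4B, 4-aligned); 4..5  h  (1B, 1-aligned); 5..6  e  (1B, 1-aligned); 6..8  -- tail padding (2B); sizeof = 8, alignof = 4
0..4  start_time  (4B, 2-aligned)
4..12  pid  (8B, 2-aligned)
within Slot: h at 4
4 + 4 = 8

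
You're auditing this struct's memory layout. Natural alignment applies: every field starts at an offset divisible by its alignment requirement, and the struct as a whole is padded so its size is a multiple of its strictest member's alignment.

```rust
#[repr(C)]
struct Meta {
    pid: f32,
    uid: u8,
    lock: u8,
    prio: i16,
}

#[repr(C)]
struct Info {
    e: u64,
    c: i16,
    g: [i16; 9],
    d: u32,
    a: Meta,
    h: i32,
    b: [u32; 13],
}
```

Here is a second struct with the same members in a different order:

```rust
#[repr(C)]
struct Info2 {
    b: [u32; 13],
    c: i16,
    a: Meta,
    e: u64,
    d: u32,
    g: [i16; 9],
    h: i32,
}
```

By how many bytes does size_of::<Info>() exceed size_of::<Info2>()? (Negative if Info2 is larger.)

Meta: 0..4  pid  (4B, 4-aligned); 4..5  uid  (1B, 1-aligned); 5..6  lock  (1B, 1-aligned); 6..8  prio  (2B, 2-aligned); sizeof = 8, alignof = 4
0..8  e  (8B, 8-aligned)
8..10  c  (2B, 2-aligned)
10..28  g  (18B, 2-aligned)
28..32  d  (4B, 4-aligned)
32..40  a  (8B, 4-aligned)
40..44  h  (4B, 4-aligned)
44..96  b  (52B, 4-aligned)
sizeof = 96, alignof = 8
— Info2 —
0..52  b  (52B, 4-aligned)
52..54  c  (2B, 2-aligned)
54..56  -- padding (2B)
56..64  a  (8B, 4-aligned)
64..72  e  (8B, 8-aligned)
72..76  d  (4B, 4-aligned)
76..94  g  (18B, 2-aligned)
94..96  -- padding (2B)
96..100  h  (4B, 4-aligned)
100..104  -- tail padding (4B)
sizeof = 104, alignof = 8
96 − 104 = -8

-8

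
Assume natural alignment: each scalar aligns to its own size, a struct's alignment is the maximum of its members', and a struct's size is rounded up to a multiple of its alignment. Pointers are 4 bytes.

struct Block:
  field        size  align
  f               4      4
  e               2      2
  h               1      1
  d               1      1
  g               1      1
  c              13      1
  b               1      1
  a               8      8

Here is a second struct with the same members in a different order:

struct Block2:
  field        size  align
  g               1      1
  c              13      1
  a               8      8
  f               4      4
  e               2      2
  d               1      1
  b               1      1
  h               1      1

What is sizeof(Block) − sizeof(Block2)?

-8

f at 0 (size 4, align 4) → ends 4
e at 4 (size 2, align 2) → ends 6
h at 6 (size 1, align 1) → ends 7
d at 7 (size 1, align 1) → ends 8
g at 8 (size 1, align 1) → ends 9
c at 9 (size 13, align 1) → ends 22
b at 22 (size 1, align 1) → ends 23
pad 1 to align 8 for a
a at 24 (size 8, align 8) → ends 32
total 32 bytes, alignment 8
— Block2 —
g at 0 (size 1, align 1) → ends 1
c at 1 (size 13, align 1) → ends 14
pad 2 to align 8 for a
a at 16 (size 8, align 8) → ends 24
f at 24 (size 4, align 4) → ends 28
e at 28 (size 2, align 2) → ends 30
d at 30 (size 1, align 1) → ends 31
b at 31 (size 1, align 1) → ends 32
h at 32 (size 1, align 1) → ends 33
tail pad 7 to reach multiple of 8
total 40 bytes, alignment 8
32 − 40 = -8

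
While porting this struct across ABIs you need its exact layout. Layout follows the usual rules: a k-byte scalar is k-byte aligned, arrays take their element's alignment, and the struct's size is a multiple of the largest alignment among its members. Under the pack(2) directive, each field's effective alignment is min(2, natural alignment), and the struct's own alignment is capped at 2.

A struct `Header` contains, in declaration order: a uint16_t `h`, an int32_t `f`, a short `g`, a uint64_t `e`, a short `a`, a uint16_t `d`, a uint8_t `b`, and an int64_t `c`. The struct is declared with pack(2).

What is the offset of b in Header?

20

h at 0 (size 2, align 2) → ends 2
f at 2 (size 4, align 2) → ends 6
g at 6 (size 2, align 2) → ends 8
e at 8 (size 8, align 2) → ends 16
a at 16 (size 2, align 2) → ends 18
d at 18 (size 2, align 2) → ends 20
b at 20 (size 1, align 1) → ends 21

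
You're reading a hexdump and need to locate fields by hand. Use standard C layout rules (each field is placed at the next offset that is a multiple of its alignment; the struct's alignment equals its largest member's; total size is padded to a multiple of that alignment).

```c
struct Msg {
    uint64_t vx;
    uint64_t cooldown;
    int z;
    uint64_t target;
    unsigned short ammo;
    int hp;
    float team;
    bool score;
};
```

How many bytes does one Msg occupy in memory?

vx at 0 (size 8, align 8) → ends 8
cooldown at 8 (size 8, align 8) → ends 16
z at 16 (size 4, align 4) → ends 20
pad 4 to align 8 for target
target at 24 (size 8, align 8) → ends 32
ammo at 32 (size 2, align 2) → ends 34
pad 2 to align 4 for hp
hp at 36 (size 4, align 4) → ends 40
team at 40 (size 4, align 4) → ends 44
score at 44 (size 1, align 1) → ends 45
tail pad 3 to reach multiple of 8
total 48 bytes, alignment 8

48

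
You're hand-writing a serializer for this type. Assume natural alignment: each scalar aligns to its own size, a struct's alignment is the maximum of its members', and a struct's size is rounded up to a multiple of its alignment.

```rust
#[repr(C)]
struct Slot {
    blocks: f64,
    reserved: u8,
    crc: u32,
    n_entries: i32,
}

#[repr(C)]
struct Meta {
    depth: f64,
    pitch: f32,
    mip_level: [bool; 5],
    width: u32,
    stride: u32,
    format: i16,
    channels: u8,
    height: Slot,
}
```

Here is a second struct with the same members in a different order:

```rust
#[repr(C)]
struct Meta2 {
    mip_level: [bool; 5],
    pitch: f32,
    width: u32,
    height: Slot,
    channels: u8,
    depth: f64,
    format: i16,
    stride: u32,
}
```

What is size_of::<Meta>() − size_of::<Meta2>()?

-8

Slot: @0: blocks [8B, align 8] → 8; @8: reserved [1B, align 1] → 9; +3 pad (align 4); @12: crc [4B, align 4] → 16; @16: n_entries [4B, align 4] → 20; +4 tail pad (align 8); size 24, align 8
@0: depth [8B, align 8] → 8
@8: pitch [4B, align 4] → 12
@12: mip_level [5B, align 1] → 17
+3 pad (align 4)
@20: width [4B, align 4] → 24
@24: stride [4B, align 4] → 28
@28: format [2B, align 2] → 30
@30: channels [1B, align 1] → 31
+1 pad (align 8)
@32: height [24B, align 8] → 56
size 56, align 8
— Meta2 —
@0: mip_level [5B, align 1] → 5
+3 pad (align 4)
@8: pitch [4B, align 4] → 12
@12: width [4B, align 4] → 16
@16: height [24B, align 8] → 40
@40: channels [1B, align 1] → 41
+7 pad (align 8)
@48: depth [8B, align 8] → 56
@56: format [2B, align 2] → 58
+2 pad (align 4)
@60: stride [4B, align 4] → 64
size 64, align 8
56 − 64 = -8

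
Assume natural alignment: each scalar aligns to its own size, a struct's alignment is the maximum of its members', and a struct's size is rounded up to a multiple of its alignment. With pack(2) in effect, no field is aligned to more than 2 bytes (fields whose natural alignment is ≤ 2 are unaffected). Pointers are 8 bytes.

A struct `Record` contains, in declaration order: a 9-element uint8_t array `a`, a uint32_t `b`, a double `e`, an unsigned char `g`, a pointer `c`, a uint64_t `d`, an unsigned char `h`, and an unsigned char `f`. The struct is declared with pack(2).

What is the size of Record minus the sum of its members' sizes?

0..9  a  (9B, 1-aligned)
9..10  -- padding (1B)
10..14  b  (4B, 2-aligned)
14..22  e  (8B, 2-aligned)
22..23  g  (1B, 1-aligned)
23..24  -- padding (1B)
24..32  c  (8B, 2-aligned)
32..40  d  (8B, 2-aligned)
40..41  h  (1B, 1-aligned)
41..42  f  (1B, 1-aligned)
sizeof = 42, alignof = 2
data bytes 40, size 42 → padding 2

2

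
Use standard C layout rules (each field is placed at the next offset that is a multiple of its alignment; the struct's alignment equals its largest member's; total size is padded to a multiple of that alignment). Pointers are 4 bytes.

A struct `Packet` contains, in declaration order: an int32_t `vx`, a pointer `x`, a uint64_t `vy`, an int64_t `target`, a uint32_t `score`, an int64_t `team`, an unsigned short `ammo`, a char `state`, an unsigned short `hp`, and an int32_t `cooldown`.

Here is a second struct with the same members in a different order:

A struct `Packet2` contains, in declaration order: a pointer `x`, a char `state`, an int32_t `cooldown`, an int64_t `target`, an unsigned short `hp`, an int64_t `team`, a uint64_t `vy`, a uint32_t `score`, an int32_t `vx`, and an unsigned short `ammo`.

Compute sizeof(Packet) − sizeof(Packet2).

-8

@0: vx [4B, align 4] → 4
@4: x [4B, align 4] → 8
@8: vy [8B, align 8] → 16
@16: target [8B, align 8] → 24
@24: score [4B, align 4] → 28
+4 pad (align 8)
@32: team [8B, align 8] → 40
@40: ammo [2B, align 2] → 42
@42: state [1B, align 1] → 43
+1 pad (align 2)
@44: hp [2B, align 2] → 46
+2 pad (align 4)
@48: cooldown [4B, align 4] → 52
+4 tail pad (align 8)
size 56, align 8
— Packet2 —
@0: x [4B, align 4] → 4
@4: state [1B, align 1] → 5
+3 pad (align 4)
@8: cooldown [4B, align 4] → 12
+4 pad (align 8)
@16: target [8B, align 8] → 24
@24: hp [2B, align 2] → 26
+6 pad (align 8)
@32: team [8B, align 8] → 40
@40: vy [8B, align 8] → 48
@48: score [4B, align 4] → 52
@52: vx [4B, align 4] → 56
@56: ammo [2B, align 2] → 58
+6 tail pad (align 8)
size 64, align 8
56 − 64 = -8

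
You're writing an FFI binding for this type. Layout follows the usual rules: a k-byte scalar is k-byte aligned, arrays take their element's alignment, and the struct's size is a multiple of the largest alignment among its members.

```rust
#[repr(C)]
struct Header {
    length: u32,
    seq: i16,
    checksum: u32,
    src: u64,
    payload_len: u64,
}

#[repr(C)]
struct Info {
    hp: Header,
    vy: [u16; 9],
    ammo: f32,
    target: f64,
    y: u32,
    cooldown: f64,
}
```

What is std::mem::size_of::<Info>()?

80

Header: @0: length [4B, align 4] → 4; @4: seq [2B, align 2] → 6; +2 pad (align 4); @8: checksum [4B, align 4] → 12; +4 pad (align 8); @16: src [8B, align 8] → 24; @24: payload_len [8B, align 8] → 32; size 32, align 8
@0: hp [32B, align 8] → 32
@32: vy [18B, align 2] → 50
+2 pad (align 4)
@52: ammo [4B, align 4] → 56
@56: target [8B, align 8] → 64
@64: y [4B, align 4] → 68
+4 pad (align 8)
@72: cooldown [8B, align 8] → 80
size 80, align 8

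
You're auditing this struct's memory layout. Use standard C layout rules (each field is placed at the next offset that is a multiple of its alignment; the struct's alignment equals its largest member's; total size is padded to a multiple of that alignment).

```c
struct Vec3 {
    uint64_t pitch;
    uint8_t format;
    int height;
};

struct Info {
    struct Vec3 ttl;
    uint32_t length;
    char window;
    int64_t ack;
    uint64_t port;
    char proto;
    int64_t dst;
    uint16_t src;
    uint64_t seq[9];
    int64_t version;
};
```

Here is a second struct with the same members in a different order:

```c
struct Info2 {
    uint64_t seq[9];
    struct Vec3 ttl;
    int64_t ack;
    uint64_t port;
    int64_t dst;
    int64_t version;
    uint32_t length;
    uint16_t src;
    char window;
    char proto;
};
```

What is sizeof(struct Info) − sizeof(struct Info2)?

Vec3: 0..8  pitch  (8B, 8-aligned); 8..9  format  (1B, 1-aligned); 9..12  -- padding (3B); 12..16  height  (4B, 4-aligned); sizeof = 16, alignof = 8
0..16  ttl  (16B, 8-aligned)
16..20  length  (4B, 4-aligned)
20..21  window  (1B, 1-aligned)
21..24  -- padding (3B)
24..32  ack  (8B, 8-aligned)
32..40  port  (8B, 8-aligned)
40..41  proto  (1B, 1-aligned)
41..48  -- padding (7B)
48..56  dst  (8B, 8-aligned)
56..58  src  (2B, 2-aligned)
58..64  -- padding (6B)
64..136  seq  (72B, 8-aligned)
136..144  version  (8B, 8-aligned)
sizeof = 144, alignof = 8
— Info2 —
0..72  seq  (72B, 8-aligned)
72..88  ttl  (16B, 8-aligned)
88..96  ack  (8B, 8-aligned)
96..104  port  (8B, 8-aligned)
104..112  dst  (8B, 8-aligned)
112..120  version  (8B, 8-aligned)
120..124  length  (4B, 4-aligned)
124..126  src  (2B, 2-aligned)
126..127  window  (1B, 1-aligned)
127..128  proto  (1B, 1-aligned)
sizeof = 128, alignof = 8
144 − 128 = 16

16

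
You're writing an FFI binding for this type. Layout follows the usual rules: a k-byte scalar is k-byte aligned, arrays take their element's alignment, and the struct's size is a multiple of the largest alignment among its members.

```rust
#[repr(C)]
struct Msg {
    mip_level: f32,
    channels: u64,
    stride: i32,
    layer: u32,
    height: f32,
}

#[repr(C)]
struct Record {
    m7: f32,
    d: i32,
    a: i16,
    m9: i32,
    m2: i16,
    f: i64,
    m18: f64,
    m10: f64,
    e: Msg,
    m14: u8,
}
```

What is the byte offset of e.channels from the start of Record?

56

Msg: 0..4  mip_level  (4B, 4-aligned); 4..8  -- padding (4B); 8..16  channels  (8B, 8-aligned); 16..20  stride  (4B, 4-aligned); 20..24  layer  (4B, 4-aligned); 24..28  height  (4B, 4-aligned); 28..32  -- tail padding (4B); sizeof = 32, alignof = 8
0..4  m7  (4B, 4-aligned)
4..8  d  (4B, 4-aligned)
8..10  a  (2B, 2-aligned)
10..12  -- padding (2B)
12..16  m9  (4B, 4-aligned)
16..18  m2  (2B, 2-aligned)
18..24  -- padding (6B)
24..32  f  (8B, 8-aligned)
32..40  m18  (8B, 8-aligned)
40..48  m10  (8B, 8-aligned)
48..80  e  (32B, 8-aligned)
within Msg: channels at 8
48 + 8 = 56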